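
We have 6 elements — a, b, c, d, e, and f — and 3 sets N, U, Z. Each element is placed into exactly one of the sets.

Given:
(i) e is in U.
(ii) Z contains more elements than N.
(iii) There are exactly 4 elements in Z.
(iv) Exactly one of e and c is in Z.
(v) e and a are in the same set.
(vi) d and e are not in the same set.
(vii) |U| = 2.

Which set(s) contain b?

b: Z

From (i): e ∈ U.
(iv) (exactly one): c ∈ Z.
(v): a matches e: a ∉ N.
(v): a matches e: a ∈ U.
(vi): d ∉ U.
(vii): U already has 2, so the rest are out.
(iii): only 4 candidates remain for Z, so all are in.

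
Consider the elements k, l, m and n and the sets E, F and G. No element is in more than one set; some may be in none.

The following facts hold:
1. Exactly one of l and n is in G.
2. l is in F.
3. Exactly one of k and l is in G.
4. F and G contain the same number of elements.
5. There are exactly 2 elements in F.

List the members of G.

G = {k, n}

From (2): l ∈ F.
(1) (exactly one): n ∈ G.
(3) (exactly one): k ∈ G.
(5): only 2 candidates remain for F, so all are in.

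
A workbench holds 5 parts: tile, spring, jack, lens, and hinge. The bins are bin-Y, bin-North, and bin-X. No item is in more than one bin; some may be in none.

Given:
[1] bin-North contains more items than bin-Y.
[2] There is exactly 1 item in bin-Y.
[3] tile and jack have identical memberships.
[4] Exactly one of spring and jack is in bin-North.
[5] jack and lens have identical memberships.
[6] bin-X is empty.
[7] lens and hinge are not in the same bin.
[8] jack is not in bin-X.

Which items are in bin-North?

bin-North = {jack, lens, tile}

From (8): jack ∉ bin-X.
(3): tile matches jack: tile ∉ bin-X.
(5): lens matches jack: lens ∉ bin-X.
(6): bin-X already has 0, so the rest are out.
Suppose tile ∉ bin-North: no assignment then satisfies all the clues, so tile ∈ bin-North.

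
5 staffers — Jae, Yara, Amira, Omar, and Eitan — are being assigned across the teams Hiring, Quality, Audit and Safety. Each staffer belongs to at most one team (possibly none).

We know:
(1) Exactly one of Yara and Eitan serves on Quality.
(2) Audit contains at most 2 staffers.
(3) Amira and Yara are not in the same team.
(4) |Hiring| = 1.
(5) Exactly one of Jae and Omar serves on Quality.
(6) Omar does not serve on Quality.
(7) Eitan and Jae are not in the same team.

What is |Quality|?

2

From (6): Omar ∉ Quality.
(5) (exactly one): Jae ∈ Quality.
(7): Eitan ∉ Quality.
(1) (exactly one): Yara ∈ Quality.
(3): Amira ∉ Quality.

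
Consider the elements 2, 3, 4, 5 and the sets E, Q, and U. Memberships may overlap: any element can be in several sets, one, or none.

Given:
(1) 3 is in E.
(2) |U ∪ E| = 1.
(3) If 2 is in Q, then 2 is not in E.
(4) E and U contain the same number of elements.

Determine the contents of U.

From (1): 3 ∈ E.
Suppose 2 ∈ U: no assignment then satisfies all the clues, so 2 ∉ U.

U = {3}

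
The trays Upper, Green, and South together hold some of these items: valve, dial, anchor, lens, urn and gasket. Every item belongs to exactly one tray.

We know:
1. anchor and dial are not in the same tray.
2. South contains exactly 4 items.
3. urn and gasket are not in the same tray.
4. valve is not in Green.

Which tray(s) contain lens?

lens: South

From (4): valve ∉ Green.
Suppose lens ∈ Upper: no assignment then satisfies all the clues, so lens ∉ Upper.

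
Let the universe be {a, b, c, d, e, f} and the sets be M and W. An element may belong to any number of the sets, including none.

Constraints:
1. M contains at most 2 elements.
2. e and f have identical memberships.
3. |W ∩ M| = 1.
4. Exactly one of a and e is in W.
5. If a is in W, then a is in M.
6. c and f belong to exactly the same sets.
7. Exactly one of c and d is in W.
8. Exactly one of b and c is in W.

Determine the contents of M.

M = {a}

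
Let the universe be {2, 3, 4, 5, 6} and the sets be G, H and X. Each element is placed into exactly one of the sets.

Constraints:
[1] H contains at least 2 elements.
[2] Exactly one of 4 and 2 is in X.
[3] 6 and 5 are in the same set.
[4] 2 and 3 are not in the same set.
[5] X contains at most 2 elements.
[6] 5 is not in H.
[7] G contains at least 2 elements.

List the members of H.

H = {3, 4}

From (6): 5 ∉ H.
(3): 6 matches 5: 6 ∉ H.
Suppose 2 ∈ H: no assignment then satisfies all the clues, so 2 ∉ H.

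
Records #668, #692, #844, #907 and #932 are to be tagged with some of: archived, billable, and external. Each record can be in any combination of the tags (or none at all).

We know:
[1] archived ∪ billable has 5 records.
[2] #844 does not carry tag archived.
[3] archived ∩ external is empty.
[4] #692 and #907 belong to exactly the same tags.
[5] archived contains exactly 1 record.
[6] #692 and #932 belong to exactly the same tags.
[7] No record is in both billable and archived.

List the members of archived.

From (2): #844 ∉ archived.
Suppose #668 ∉ archived: no assignment then satisfies all the clues, so #668 ∈ archived.

archived = {#668}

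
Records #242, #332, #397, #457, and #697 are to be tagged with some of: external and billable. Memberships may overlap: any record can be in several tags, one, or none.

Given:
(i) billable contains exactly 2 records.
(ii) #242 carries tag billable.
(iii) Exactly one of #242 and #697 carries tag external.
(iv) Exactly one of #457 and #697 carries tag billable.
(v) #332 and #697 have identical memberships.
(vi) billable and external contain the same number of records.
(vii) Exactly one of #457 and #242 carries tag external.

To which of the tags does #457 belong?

From (ii): #242 ∈ billable.
Suppose #457 ∈ external: no assignment then satisfies all the clues, so #457 ∉ external.

#457: billable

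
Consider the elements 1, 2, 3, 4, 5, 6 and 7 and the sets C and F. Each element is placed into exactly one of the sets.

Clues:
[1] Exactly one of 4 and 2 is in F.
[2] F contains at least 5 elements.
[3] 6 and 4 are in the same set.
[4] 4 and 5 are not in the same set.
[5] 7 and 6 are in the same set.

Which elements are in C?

C = {2, 5}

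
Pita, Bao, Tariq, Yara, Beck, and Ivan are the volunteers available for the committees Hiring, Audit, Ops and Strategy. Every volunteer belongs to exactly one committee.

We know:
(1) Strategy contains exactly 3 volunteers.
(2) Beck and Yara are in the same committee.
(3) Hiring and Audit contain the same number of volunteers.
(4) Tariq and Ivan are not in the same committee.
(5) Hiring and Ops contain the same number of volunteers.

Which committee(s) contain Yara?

Yara: Strategy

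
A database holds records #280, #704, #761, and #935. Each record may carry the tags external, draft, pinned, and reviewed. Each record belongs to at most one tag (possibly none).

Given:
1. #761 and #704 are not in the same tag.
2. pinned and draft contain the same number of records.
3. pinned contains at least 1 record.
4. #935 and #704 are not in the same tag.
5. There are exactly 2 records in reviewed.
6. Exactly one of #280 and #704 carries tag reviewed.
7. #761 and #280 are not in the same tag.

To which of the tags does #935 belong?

#935: reviewed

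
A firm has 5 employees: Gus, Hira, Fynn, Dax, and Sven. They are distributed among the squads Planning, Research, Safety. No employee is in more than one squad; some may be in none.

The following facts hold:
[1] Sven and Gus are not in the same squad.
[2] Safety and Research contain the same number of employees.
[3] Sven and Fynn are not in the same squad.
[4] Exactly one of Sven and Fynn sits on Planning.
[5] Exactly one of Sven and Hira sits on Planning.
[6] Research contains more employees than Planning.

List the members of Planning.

Planning = {Sven}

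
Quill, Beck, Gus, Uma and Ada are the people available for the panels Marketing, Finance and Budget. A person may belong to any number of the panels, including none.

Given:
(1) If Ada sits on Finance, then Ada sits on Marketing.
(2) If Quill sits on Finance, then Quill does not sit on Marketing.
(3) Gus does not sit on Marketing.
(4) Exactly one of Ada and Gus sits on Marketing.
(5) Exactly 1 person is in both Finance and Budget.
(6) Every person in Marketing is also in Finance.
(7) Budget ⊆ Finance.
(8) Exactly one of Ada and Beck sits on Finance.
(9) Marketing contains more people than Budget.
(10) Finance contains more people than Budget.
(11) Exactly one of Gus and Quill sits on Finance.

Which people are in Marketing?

Marketing = {Ada, Uma}

From (3): Gus ∉ Marketing.
(4) (exactly one): Ada ∈ Marketing.
(6) with Ada ∈ Marketing: Ada ∈ Finance.
(8) (exactly one): Beck ∉ Finance.
(6) contrapositive: Beck ∉ Marketing.
(7) contrapositive: Beck ∉ Budget.
Suppose Quill ∈ Marketing: no assignment then satisfies all the clues, so Quill ∉ Marketing.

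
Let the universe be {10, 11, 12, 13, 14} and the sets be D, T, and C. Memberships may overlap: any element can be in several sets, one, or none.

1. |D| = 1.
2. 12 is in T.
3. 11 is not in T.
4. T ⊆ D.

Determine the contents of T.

From (2): 12 ∈ T.
From (3): 11 ∉ T.
(4) with 12 ∈ T: 12 ∈ D.
(1): D already has 1, so the rest are out.
(4) contrapositive: 10 ∉ T.
(4) contrapositive: 13 ∉ T.
(4) contrapositive: 14 ∉ T.

T = {12}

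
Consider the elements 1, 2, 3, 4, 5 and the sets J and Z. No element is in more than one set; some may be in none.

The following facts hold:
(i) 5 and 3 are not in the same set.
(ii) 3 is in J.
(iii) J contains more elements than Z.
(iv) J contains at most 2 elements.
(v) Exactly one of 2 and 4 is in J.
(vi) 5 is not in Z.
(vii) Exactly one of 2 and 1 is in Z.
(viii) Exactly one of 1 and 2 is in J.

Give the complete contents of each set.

From (ii): 3 ∈ J.
From (vi): 5 ∉ Z.
(i): 5 ∉ J.
Suppose 1 ∈ J: no assignment then satisfies all the clues, so 1 ∉ J.

J = {2, 3}; Z = {1}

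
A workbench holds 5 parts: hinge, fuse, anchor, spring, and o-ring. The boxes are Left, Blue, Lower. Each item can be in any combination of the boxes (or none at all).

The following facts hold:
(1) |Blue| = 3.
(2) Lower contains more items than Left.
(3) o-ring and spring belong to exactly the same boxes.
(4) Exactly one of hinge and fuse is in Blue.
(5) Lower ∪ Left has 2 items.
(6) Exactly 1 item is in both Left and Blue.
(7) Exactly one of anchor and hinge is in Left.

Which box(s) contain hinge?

hinge: Blue, Left, Lower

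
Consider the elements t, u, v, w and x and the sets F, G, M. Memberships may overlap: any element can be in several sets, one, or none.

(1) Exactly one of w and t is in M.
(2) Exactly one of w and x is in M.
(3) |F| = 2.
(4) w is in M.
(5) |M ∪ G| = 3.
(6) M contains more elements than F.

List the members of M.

M = {u, v, w}

From (4): w ∈ M.
(1) (exactly one): t ∉ M.
(2) (exactly one): x ∉ M.
Suppose u ∉ M: no assignment then satisfies all the clues, so u ∈ M.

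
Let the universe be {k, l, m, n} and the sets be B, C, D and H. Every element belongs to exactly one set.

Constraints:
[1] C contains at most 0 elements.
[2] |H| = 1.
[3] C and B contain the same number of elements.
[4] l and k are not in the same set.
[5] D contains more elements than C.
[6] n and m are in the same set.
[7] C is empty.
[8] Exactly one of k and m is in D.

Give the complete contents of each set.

B = {}; C = {}; D = {l, m, n}; H = {k}

(1): C already has 0, so the rest are out.
Suppose k ∈ B: no assignment then satisfies all the clues, so k ∉ B.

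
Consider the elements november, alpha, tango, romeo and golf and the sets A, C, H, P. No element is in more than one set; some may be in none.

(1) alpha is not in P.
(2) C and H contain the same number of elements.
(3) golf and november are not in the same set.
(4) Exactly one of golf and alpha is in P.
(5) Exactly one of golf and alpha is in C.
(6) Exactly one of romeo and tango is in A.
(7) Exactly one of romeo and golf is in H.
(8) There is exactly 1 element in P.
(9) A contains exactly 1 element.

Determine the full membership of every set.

A = {tango}; C = {alpha}; H = {romeo}; P = {golf}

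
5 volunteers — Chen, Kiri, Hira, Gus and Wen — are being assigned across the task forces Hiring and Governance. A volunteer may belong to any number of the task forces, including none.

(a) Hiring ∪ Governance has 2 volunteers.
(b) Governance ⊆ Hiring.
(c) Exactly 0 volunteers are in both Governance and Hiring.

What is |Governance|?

0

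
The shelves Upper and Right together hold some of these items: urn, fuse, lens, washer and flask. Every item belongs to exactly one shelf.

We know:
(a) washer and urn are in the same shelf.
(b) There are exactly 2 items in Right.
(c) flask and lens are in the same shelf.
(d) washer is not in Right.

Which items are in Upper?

Upper = {fuse, urn, washer}

From (d): washer ∉ Right.
(a): urn matches washer: urn ∉ Right.
Only one shelf left: urn ∈ Upper.
Only one shelf left: washer ∈ Upper.
Suppose fuse ∉ Upper: no assignment then satisfies all the clues, so fuse ∈ Upper.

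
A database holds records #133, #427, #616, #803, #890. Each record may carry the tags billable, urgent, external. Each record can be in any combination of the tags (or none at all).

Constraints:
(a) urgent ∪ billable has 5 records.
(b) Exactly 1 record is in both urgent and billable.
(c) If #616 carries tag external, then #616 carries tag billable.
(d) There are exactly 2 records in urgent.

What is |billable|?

4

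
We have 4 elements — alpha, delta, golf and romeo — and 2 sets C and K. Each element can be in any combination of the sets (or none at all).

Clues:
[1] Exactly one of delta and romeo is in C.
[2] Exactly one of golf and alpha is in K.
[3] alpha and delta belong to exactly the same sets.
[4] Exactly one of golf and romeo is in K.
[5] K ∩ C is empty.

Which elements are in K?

K = {golf}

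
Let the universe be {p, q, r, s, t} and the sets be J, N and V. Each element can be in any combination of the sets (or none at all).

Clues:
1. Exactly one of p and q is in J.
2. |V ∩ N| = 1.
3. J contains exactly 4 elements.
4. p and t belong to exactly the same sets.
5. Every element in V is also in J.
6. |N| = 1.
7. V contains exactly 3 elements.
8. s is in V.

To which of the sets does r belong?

r: J

From (8): s ∈ V.
(5) with s ∈ V: s ∈ J.
Suppose r ∉ J: no assignment then satisfies all the clues, so r ∈ J.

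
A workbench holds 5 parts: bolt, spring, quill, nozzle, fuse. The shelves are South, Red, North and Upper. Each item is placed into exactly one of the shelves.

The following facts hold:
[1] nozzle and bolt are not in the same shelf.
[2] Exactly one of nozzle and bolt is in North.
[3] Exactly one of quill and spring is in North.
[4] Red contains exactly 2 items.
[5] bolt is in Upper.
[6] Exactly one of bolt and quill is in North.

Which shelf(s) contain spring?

spring: Red

From (5): bolt ∈ Upper.
(1): nozzle ∉ Upper.
(2) (exactly one): nozzle ∈ North.
(6) (exactly one): quill ∈ North.
(3) (exactly one): spring ∉ North.
(4): only 2 candidates remain for Red, so all are in.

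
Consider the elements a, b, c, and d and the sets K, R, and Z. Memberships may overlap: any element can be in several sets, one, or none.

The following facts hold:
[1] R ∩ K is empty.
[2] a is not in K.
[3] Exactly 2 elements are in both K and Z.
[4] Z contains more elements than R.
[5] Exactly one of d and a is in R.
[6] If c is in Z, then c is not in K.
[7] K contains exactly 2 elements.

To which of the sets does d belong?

d: K, Z

From (2): a ∉ K.
Suppose d ∉ K: no assignment then satisfies all the clues, so d ∈ K.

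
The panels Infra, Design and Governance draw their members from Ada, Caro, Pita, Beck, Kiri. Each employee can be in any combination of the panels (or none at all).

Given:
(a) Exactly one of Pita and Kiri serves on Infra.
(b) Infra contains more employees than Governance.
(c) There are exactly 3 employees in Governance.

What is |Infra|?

4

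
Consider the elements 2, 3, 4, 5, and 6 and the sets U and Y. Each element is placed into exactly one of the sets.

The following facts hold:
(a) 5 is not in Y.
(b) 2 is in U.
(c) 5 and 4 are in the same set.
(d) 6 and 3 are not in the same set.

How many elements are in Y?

1

From (a): 5 ∉ Y.
From (b): 2 ∈ U.
(c): 4 matches 5: 4 ∉ Y.
Only one set left: 4 ∈ U.
Only one set left: 5 ∈ U.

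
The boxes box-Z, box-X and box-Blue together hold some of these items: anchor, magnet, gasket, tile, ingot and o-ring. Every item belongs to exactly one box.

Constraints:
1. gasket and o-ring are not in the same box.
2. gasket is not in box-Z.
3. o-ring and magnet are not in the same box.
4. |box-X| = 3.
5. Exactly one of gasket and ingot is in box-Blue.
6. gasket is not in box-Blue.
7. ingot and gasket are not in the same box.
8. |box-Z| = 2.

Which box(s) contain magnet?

magnet: box-X

From (2): gasket ∉ box-Z.
From (6): gasket ∉ box-Blue.
(5) (exactly one): ingot ∈ box-Blue.
Only one box left: gasket ∈ box-X.
(1): o-ring ∉ box-X.
Suppose magnet ∈ box-Z: no assignment then satisfies all the clues, so magnet ∉ box-Z.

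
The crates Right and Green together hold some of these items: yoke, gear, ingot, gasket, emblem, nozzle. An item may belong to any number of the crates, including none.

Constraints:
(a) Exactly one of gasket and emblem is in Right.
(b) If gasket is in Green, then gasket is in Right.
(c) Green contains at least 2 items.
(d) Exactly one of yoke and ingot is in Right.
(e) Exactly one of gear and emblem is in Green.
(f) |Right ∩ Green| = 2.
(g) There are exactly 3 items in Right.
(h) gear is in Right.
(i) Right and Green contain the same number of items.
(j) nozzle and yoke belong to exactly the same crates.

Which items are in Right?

Right = {gasket, gear, ingot}

From (h): gear ∈ Right.
Suppose yoke ∈ Right: no assignment then satisfies all the clues, so yoke ∉ Right.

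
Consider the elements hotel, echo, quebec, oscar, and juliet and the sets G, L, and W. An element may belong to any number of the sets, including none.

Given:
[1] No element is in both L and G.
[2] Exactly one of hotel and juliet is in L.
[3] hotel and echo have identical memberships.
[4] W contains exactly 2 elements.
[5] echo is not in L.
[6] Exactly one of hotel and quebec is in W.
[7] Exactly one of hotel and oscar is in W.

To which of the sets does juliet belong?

From (5): echo ∉ L.
(3): hotel matches echo: hotel ∉ L.
(2) (exactly one): juliet ∈ L.
(1) (disjoint): juliet ∉ G.
Suppose juliet ∈ W: no assignment then satisfies all the clues, so juliet ∉ W.

juliet: L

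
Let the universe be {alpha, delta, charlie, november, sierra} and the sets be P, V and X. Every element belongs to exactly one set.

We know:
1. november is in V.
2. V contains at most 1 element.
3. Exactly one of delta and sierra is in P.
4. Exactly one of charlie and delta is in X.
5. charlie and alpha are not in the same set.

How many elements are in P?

2

From (1): november ∈ V.
(2): V already has 1, so the rest are out.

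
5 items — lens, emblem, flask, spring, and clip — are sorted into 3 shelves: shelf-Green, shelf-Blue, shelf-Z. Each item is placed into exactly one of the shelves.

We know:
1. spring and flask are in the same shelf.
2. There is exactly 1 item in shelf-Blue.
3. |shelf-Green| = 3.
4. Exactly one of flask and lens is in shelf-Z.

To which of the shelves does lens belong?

lens: shelf-Z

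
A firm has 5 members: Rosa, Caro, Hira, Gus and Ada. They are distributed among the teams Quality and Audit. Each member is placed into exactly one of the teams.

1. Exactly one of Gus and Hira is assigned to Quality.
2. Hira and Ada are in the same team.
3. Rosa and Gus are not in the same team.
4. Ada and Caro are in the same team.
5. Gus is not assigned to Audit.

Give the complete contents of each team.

From (5): Gus ∉ Audit.
Only one team left: Gus ∈ Quality.
(1) (exactly one): Hira ∉ Quality.
(2): Ada matches Hira: Ada ∉ Quality.
(3): Rosa ∉ Quality.
(4): Caro matches Ada: Caro ∉ Quality.
Only one team left: Rosa ∈ Audit.
Only one team left: Caro ∈ Audit.
Only one team left: Hira ∈ Audit.
Only one team left: Ada ∈ Audit.

Quality = {Gus}; Audit = {Ada, Caro, Hira, Rosa}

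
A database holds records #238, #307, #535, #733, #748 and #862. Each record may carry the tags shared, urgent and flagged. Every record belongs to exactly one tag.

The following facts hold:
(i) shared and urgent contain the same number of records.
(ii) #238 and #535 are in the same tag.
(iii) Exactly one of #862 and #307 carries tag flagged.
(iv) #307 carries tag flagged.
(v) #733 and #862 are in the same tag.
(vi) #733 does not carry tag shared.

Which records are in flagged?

flagged = {#307, #748}

From (iv): #307 ∈ flagged.
From (vi): #733 ∉ shared.
(iii) (exactly one): #862 ∉ flagged.
(v): #862 matches #733: #862 ∉ shared.
(v): #733 matches #862: #733 ∉ flagged.
Only one tag left: #733 ∈ urgent.
Only one tag left: #862 ∈ urgent.
Suppose #238 ∈ flagged: no assignment then satisfies all the clues, so #238 ∉ flagged.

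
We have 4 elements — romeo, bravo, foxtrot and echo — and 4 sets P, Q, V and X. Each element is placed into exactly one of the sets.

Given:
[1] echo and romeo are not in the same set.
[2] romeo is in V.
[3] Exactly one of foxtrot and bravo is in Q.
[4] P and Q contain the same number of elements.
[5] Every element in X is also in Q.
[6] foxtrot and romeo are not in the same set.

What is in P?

P = {echo}

From (2): romeo ∈ V.
(1): echo ∉ V.
(6): foxtrot ∉ V.
Suppose bravo ∈ P: no assignment then satisfies all the clues, so bravo ∉ P.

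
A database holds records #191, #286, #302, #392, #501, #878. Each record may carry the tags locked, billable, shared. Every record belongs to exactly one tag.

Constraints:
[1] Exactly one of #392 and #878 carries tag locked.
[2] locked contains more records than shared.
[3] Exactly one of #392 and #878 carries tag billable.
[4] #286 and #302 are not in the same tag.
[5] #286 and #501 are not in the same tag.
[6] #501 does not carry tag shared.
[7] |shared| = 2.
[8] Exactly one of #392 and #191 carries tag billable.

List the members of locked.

From (6): #501 ∉ shared.
Suppose #191 ∈ locked: no assignment then satisfies all the clues, so #191 ∉ locked.

locked = {#302, #501, #878}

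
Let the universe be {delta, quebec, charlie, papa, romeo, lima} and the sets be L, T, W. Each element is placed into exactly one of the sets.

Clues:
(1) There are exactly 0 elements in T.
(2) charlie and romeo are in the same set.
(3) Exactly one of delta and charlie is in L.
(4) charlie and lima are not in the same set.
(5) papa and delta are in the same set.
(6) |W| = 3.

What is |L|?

3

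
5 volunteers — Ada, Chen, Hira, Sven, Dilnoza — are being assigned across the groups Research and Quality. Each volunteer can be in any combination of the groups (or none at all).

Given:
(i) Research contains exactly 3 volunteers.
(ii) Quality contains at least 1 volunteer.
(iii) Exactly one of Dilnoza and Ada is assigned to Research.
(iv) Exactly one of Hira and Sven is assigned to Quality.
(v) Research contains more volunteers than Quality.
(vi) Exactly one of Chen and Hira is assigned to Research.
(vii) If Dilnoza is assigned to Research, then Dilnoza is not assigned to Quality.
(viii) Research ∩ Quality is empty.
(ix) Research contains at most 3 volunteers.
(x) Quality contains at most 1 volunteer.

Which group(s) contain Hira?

Hira: Quality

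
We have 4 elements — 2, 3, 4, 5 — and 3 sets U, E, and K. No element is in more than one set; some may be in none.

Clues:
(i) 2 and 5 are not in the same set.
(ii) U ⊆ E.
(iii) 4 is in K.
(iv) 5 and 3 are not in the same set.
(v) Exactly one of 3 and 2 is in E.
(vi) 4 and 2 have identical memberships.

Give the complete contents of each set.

From (iii): 4 ∈ K.
(vi): 2 matches 4: 2 ∉ U.
(vi): 2 matches 4: 2 ∉ E.
(vi): 2 matches 4: 2 ∈ K.
(i): 5 ∉ K.
(v) (exactly one): 3 ∈ E.
(iv): 5 ∉ E.
(ii) contrapositive: 5 ∉ U.

U = {}; E = {3}; K = {2, 4}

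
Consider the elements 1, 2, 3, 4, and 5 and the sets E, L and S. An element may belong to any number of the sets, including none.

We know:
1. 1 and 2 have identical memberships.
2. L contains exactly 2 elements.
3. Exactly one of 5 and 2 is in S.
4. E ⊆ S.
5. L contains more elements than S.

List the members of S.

S = {5}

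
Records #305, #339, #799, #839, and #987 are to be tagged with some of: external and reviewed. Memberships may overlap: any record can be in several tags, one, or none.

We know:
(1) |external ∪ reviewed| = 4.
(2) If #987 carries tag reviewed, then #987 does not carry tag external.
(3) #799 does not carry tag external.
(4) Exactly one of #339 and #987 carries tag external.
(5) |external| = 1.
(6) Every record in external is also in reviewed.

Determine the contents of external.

From (3): #799 ∉ external.
Suppose #305 ∈ external: no assignment then satisfies all the clues, so #305 ∉ external.

external = {#339}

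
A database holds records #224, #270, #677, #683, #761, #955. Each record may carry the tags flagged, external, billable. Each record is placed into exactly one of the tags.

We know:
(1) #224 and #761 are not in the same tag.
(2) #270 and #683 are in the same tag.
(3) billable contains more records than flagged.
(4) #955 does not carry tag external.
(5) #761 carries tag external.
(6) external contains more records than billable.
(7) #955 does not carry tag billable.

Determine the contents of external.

external = {#270, #683, #761}

From (4): #955 ∉ external.
From (5): #761 ∈ external.
From (7): #955 ∉ billable.
(1): #224 ∉ external.
Only one tag left: #955 ∈ flagged.
Suppose #270 ∉ external: no assignment then satisfies all the clues, so #270 ∈ external.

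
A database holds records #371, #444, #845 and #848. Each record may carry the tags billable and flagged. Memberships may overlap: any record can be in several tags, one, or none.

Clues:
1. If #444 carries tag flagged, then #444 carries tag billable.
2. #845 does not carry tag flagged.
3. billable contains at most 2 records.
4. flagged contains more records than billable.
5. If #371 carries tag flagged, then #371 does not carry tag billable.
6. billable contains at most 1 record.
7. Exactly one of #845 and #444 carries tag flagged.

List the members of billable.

billable = {#444}

From (2): #845 ∉ flagged.
(7) (exactly one): #444 ∈ flagged.
(1): #444 ∈ billable.
(6): billable already has 1, so the rest are out.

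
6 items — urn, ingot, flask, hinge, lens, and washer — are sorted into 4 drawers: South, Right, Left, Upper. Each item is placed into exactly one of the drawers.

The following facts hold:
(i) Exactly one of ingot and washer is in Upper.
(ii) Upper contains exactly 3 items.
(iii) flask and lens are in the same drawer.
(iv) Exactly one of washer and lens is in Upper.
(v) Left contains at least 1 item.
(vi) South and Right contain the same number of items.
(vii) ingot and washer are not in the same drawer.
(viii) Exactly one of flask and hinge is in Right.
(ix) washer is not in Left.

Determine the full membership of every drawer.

South = {washer}; Right = {hinge}; Left = {urn}; Upper = {flask, ingot, lens}

From (ix): washer ∉ Left.
Suppose urn ∈ South: no assignment then satisfies all the clues, so urn ∉ South.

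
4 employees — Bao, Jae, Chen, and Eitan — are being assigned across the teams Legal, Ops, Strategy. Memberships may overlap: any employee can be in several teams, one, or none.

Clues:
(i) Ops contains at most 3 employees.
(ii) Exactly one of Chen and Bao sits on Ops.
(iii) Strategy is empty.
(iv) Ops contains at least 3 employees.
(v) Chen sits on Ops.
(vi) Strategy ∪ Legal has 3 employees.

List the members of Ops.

From (v): Chen ∈ Ops.
(ii) (exactly one): Bao ∉ Ops.
(iii): Strategy already has 0, so the rest are out.
(iv): only 3 candidates remain for Ops, so all are in.

Ops = {Chen, Eitan, Jae}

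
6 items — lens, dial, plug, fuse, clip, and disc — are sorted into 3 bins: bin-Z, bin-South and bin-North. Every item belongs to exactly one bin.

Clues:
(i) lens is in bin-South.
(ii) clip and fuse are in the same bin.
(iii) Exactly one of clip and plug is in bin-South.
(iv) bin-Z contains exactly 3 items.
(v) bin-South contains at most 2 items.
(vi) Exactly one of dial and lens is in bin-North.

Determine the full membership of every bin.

bin-Z = {clip, disc, fuse}; bin-South = {lens, plug}; bin-North = {dial}

From (i): lens ∈ bin-South.
(vi) (exactly one): dial ∈ bin-North.
Suppose plug ∈ bin-Z: no assignment then satisfies all the clues, so plug ∉ bin-Z.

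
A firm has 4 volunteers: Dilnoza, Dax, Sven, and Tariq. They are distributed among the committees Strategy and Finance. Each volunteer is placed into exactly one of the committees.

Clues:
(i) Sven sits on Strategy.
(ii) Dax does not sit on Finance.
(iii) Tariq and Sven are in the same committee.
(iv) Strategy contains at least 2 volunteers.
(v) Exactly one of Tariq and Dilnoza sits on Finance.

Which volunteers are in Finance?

Finance = {Dilnoza}

From (i): Sven ∈ Strategy.
From (ii): Dax ∉ Finance.
(iii): Tariq matches Sven: Tariq ∈ Strategy.
(v) (exactly one): Dilnoza ∈ Finance.
Only one committee left: Dax ∈ Strategy.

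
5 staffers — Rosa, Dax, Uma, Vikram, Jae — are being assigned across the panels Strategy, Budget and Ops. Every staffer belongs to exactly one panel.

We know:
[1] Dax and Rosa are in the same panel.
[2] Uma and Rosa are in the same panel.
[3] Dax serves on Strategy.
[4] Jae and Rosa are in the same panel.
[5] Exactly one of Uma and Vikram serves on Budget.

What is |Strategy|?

From (3): Dax ∈ Strategy.
(1): Rosa matches Dax: Rosa ∈ Strategy.
(2): Uma matches Rosa: Uma ∈ Strategy.
(4): Jae matches Rosa: Jae ∈ Strategy.
(5) (exactly one): Vikram ∈ Budget.

4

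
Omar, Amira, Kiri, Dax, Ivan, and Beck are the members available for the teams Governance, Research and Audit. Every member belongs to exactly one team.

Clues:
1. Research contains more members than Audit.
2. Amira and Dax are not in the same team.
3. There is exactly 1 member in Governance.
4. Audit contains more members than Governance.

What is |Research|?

3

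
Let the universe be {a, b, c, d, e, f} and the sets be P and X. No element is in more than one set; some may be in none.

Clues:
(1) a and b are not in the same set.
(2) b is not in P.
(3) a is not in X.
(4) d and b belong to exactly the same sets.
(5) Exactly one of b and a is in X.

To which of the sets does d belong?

From (2): b ∉ P.
From (3): a ∉ X.
(4): d matches b: d ∉ P.
(5) (exactly one): b ∈ X.
(4): d matches b: d ∈ X.

d: X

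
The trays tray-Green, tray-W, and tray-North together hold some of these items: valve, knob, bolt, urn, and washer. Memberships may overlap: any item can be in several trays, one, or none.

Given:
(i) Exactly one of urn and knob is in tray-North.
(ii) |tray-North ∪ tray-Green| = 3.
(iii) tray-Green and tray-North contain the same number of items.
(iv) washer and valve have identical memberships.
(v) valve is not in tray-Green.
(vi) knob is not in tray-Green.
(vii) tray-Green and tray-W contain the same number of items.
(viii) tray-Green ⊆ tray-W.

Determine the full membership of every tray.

tray-Green = {bolt, urn}; tray-W = {bolt, urn}; tray-North = {bolt, knob}

From (v): valve ∉ tray-Green.
From (vi): knob ∉ tray-Green.
(iv): washer matches valve: washer ∉ tray-Green.
Suppose valve ∈ tray-W: no assignment then satisfies all the clues, so valve ∉ tray-W.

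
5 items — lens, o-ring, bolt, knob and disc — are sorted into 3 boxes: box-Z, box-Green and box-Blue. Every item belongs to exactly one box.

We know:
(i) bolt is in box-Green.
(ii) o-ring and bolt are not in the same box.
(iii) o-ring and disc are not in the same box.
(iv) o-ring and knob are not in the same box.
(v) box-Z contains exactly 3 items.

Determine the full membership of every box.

box-Z = {disc, knob, lens}; box-Green = {bolt}; box-Blue = {o-ring}

From (i): bolt ∈ box-Green.
(ii): o-ring ∉ box-Green.
Suppose lens ∉ box-Z: no assignment then satisfies all the clues, so lens ∈ box-Z.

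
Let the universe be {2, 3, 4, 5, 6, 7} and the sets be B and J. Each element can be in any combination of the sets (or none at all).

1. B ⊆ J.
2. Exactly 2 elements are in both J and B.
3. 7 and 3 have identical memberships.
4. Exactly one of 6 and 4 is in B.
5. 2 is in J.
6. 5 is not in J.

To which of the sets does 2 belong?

2: B, J

From (5): 2 ∈ J.
From (6): 5 ∉ J.
(1) contrapositive: 5 ∉ B.
Suppose 2 ∉ B: no assignment then satisfies all the clues, so 2 ∈ B.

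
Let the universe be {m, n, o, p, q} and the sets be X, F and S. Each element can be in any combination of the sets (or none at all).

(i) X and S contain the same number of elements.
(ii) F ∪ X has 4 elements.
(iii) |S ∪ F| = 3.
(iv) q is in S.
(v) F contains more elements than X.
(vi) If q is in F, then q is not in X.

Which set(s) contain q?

q: F, S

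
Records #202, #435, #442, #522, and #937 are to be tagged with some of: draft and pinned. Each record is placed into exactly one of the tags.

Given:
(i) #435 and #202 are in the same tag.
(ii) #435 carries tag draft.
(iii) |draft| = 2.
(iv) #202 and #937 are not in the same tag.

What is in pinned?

From (ii): #435 ∈ draft.
(i): #202 matches #435: #202 ∈ draft.
(iii): draft already has 2, so the rest are out.
Only one tag left: #442 ∈ pinned.
Only one tag left: #522 ∈ pinned.
Only one tag left: #937 ∈ pinned.

pinned = {#442, #522, #937}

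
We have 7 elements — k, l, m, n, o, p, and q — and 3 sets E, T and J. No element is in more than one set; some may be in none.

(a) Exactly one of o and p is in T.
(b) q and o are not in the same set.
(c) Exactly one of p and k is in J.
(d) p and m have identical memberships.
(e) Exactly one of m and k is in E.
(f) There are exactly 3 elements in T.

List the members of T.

T = {l, n, o}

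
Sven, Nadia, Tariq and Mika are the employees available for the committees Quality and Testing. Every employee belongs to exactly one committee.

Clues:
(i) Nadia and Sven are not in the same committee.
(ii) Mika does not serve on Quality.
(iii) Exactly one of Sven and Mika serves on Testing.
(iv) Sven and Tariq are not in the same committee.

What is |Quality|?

From (ii): Mika ∉ Quality.
Only one committee left: Mika ∈ Testing.
(iii) (exactly one): Sven ∉ Testing.
Only one committee left: Sven ∈ Quality.
(i): Nadia ∉ Quality.
(iv): Tariq ∉ Quality.
Only one committee left: Nadia ∈ Testing.
Only one committee left: Tariq ∈ Testing.

1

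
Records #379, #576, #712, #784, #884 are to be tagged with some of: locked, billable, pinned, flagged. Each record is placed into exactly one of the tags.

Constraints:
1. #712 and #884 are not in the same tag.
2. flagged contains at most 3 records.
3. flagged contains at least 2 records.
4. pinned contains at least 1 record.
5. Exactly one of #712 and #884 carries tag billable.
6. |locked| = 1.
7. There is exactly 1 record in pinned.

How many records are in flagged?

2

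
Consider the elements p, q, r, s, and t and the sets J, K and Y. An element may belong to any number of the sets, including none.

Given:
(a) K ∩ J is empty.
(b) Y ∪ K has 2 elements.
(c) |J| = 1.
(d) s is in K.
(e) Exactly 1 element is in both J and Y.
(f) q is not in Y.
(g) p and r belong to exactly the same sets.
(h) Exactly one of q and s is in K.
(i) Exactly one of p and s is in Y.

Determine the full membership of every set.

J = {t}; K = {s}; Y = {s, t}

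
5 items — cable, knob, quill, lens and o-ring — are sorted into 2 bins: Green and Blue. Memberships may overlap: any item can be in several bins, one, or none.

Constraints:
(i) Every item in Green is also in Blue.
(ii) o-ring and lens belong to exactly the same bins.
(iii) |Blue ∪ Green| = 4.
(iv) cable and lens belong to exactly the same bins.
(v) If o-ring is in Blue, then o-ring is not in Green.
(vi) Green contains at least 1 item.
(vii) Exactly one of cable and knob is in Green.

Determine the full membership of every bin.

Green = {knob}; Blue = {cable, knob, lens, o-ring}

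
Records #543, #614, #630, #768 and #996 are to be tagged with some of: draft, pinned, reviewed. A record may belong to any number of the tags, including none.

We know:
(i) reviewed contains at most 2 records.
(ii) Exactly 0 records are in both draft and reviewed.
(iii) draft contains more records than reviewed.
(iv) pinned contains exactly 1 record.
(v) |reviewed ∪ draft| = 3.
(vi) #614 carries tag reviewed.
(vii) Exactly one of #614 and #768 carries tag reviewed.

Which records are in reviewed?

reviewed = {#614}

From (vi): #614 ∈ reviewed.
(vii) (exactly one): #768 ∉ reviewed.
Suppose #543 ∈ reviewed: no assignment then satisfies all the clues, so #543 ∉ reviewed.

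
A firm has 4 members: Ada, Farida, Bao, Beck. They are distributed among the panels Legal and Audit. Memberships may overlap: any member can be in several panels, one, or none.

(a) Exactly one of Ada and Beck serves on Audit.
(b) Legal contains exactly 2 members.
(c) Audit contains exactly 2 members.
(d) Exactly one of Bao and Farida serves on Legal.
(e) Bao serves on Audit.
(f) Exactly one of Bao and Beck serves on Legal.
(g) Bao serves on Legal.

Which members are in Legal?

From (e): Bao ∈ Audit.
From (g): Bao ∈ Legal.
(d) (exactly one): Farida ∉ Legal.
(f) (exactly one): Beck ∉ Legal.
(b): only 2 candidates remain for Legal, so all are in.

Legal = {Ada, Bao}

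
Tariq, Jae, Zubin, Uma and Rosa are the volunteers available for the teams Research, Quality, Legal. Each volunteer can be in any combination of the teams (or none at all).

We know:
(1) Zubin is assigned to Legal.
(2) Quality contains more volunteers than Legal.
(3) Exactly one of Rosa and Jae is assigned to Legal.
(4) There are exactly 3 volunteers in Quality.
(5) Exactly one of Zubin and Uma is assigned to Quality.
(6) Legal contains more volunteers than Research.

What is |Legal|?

2

From (1): Zubin ∈ Legal.
Suppose Tariq ∈ Legal: no assignment then satisfies all the clues, so Tariq ∉ Legal.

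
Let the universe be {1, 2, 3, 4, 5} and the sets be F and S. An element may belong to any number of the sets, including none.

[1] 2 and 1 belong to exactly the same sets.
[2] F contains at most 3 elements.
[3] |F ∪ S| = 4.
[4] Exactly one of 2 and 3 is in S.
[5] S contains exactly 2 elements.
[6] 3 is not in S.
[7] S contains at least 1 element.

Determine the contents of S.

From (6): 3 ∉ S.
(4) (exactly one): 2 ∈ S.
(1): 1 matches 2: 1 ∈ S.
(5): S already has 2, so the rest are out.

S = {1, 2}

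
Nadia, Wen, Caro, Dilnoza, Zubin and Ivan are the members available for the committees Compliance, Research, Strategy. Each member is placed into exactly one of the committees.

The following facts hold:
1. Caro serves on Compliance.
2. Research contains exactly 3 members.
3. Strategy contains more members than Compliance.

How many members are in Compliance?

1

From (1): Caro ∈ Compliance.
Suppose Nadia ∈ Compliance: no assignment then satisfies all the clues, so Nadia ∉ Compliance.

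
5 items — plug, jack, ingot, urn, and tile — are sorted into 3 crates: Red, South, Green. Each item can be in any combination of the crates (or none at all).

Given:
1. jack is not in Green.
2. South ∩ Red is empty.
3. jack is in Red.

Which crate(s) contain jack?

jack: Red

From (1): jack ∉ Green.
From (3): jack ∈ Red.
(2) (disjoint): jack ∉ South.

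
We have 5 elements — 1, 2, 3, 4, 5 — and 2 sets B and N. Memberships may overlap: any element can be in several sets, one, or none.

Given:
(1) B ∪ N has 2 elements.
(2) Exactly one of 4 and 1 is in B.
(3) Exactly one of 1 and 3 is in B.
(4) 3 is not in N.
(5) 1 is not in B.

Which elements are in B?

B = {3, 4}

From (4): 3 ∉ N.
From (5): 1 ∉ B.
(2) (exactly one): 4 ∈ B.
(3) (exactly one): 3 ∈ B.
Suppose 2 ∈ B: no assignment then satisfies all the clues, so 2 ∉ B.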